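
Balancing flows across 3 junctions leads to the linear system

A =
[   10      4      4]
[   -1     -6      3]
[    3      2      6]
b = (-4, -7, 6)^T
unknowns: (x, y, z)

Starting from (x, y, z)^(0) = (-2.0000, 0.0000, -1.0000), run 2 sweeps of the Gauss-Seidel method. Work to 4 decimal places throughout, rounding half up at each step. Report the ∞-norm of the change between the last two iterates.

Iteration 1:
  x = (-4 - (4)·0.0000 - (4)·-1.0000) / (10) = 0.0000
  y = (-7 - (-1)·0.0000 - (3)·-1.0000) / (-6) = 0.6667
  z = (6 - (3)·0.0000 - (2)·0.6667) / (6) = 0.7778
Iteration 2:
  x = (-4 - (4)·0.6667 - (4)·0.7778) / (10) = -0.9778
  y = (-7 - (-1)·-0.9778 - (3)·0.7778) / (-6) = 1.7185
  z = (6 - (3)·-0.9778 - (2)·1.7185) / (6) = 0.9161
Change: (-0.9778, 1.0518, 0.1383) → max |·| = 1.0518

1.0518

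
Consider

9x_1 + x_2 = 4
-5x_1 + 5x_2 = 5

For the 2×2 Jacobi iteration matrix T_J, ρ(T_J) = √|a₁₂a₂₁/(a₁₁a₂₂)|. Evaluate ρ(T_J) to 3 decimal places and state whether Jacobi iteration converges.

a₁₂a₂₁/(a₁₁a₂₂) = (1)·(-5) / ((9)·(5)) = -0.111111
ρ = √|-0.111111| = √0.111111 = 0.333
ρ < 1, so Jacobi converges

0.333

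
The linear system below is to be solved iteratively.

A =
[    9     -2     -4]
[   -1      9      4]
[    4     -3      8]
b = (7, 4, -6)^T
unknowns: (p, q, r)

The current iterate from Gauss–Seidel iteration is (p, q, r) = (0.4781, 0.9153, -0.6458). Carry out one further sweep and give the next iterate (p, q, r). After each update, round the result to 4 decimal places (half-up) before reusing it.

(0.6942, 0.8086, -0.7939)

One sweep:
  p = (7 - (-2)·0.9153 - (-4)·-0.6458) / (9) = 0.6942
  q = (4 - (-1)·0.6942 - (4)·-0.6458) / (9) = 0.8086
  r = (-6 - (4)·0.6942 - (-3)·0.8086) / (8) = -0.7939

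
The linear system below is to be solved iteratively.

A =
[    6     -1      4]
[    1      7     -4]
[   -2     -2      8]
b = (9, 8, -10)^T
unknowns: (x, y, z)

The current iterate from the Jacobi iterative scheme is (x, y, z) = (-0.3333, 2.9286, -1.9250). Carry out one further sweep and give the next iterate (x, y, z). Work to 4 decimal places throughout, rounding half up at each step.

(3.2714, 0.0905, -0.6012)

One sweep:
  x = (9 - (-1)·2.9286 - (4)·-1.9250) / (6) = 3.2714
  y = (8 - (1)·-0.3333 - (-4)·-1.9250) / (7) = 0.0905
  z = (-10 - (-2)·-0.3333 - (-2)·2.9286) / (8) = -0.6012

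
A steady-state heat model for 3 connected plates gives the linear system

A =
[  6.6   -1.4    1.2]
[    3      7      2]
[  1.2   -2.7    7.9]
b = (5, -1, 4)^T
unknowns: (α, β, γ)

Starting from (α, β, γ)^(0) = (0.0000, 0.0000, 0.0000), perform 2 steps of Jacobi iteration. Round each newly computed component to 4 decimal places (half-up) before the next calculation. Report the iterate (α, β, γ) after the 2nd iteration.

(0.6352, -0.6122, 0.3424)

Iteration 1:
  α = (5 - (-1.4)·0.0000 - (1.2)·0.0000) / (6.6) = 0.7576
  β = (-1 - (3)·0.0000 - (2)·0.0000) / (7) = -0.1429
  γ = (4 - (1.2)·0.0000 - (-2.7)·0.0000) / (7.9) = 0.5063
Iteration 2:
  α = (5 - (-1.4)·-0.1429 - (1.2)·0.5063) / (6.6) = 0.6352
  β = (-1 - (3)·0.7576 - (2)·0.5063) / (7) = -0.6122
  γ = (4 - (1.2)·0.7576 - (-2.7)·-0.1429) / (7.9) = 0.3424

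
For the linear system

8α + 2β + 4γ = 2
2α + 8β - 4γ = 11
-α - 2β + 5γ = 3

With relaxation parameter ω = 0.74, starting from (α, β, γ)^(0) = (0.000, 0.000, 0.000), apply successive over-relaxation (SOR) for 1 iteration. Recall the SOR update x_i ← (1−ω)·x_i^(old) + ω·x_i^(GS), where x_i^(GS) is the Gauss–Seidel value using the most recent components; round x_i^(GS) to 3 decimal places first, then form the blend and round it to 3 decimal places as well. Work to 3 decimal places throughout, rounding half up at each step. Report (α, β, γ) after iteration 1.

Iteration 1:
  α: GS value = (2 - (2)·0.000 - (4)·0.000) / (8) = 0.250;  α ← (1−ω)·0.000 + ω·0.250 = 0.185
  β: GS value = (11 - (2)·0.185 - (-4)·0.000) / (8) = 1.329;  β ← (1−ω)·0.000 + ω·1.329 = 0.983
  γ: GS value = (3 - (-1)·0.185 - (-2)·0.983) / (5) = 1.030;  γ ← (1−ω)·0.000 + ω·1.030 = 0.762

(0.185, 0.983, 0.762)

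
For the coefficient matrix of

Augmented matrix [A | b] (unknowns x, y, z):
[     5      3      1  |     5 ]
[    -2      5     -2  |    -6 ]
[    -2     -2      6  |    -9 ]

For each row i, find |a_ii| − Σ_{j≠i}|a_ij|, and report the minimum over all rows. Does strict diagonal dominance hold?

1

row 1: |5| − (3+1) = 1
row 2: |5| − (2+2) = 1
row 3: |6| − (2+2) = 2
minimum over rows = 1 → strictly diagonally dominant (convergence guaranteed)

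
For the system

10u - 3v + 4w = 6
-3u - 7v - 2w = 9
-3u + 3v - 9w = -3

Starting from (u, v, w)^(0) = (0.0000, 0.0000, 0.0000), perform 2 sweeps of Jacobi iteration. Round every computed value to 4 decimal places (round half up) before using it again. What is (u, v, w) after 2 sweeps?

Iteration 1:
  u = (6 - (-3)·0.0000 - (4)·0.0000) / (10) = 0.6000
  v = (9 - (-3)·0.0000 - (-2)·0.0000) / (-7) = -1.2857
  w = (-3 - (-3)·0.0000 - (3)·0.0000) / (-9) = 0.3333
Iteration 2:
  u = (6 - (-3)·-1.2857 - (4)·0.3333) / (10) = 0.0810
  v = (9 - (-3)·0.6000 - (-2)·0.3333) / (-7) = -1.6381
  w = (-3 - (-3)·0.6000 - (3)·-1.2857) / (-9) = -0.2952

(0.0810, -1.6381, -0.2952)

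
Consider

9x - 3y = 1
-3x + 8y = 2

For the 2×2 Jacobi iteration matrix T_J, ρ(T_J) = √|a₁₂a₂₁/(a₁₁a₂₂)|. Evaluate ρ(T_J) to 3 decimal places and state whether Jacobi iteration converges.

0.354

a₁₂a₂₁/(a₁₁a₂₂) = (-3)·(-3) / ((9)·(8)) = 0.125000
ρ = √|0.125000| = √0.125000 = 0.354
ρ < 1, so Jacobi converges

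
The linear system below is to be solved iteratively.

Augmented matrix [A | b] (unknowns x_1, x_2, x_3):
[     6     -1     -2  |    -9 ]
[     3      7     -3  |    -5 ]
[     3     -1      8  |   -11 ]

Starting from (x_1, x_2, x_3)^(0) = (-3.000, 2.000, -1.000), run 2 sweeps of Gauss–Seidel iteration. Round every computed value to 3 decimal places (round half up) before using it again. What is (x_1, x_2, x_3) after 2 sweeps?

(-1.875, -0.286, -0.708)

Iteration 1:
  x_1 = (-9 - (-1)·2.000 - (-2)·-1.000) / (6) = -1.500
  x_2 = (-5 - (3)·-1.500 - (-3)·-1.000) / (7) = -0.500
  x_3 = (-11 - (3)·-1.500 - (-1)·-0.500) / (8) = -0.875
Iteration 2:
  x_1 = (-9 - (-1)·-0.500 - (-2)·-0.875) / (6) = -1.875
  x_2 = (-5 - (3)·-1.875 - (-3)·-0.875) / (7) = -0.286
  x_3 = (-11 - (3)·-1.875 - (-1)·-0.286) / (8) = -0.708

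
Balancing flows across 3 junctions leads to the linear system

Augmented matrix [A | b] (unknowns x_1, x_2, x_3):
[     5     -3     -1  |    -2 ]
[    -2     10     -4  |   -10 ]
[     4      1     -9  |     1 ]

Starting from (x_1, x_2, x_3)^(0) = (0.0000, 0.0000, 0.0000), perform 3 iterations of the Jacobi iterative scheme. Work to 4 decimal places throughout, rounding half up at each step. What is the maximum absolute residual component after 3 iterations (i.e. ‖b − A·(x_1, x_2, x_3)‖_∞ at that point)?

Iteration 1:
  x_1 = (-2 - (-3)·0.0000 - (-1)·0.0000) / (5) = -0.4000
  x_2 = (-10 - (-2)·0.0000 - (-4)·0.0000) / (10) = -1.0000
  x_3 = (1 - (4)·0.0000 - (1)·0.0000) / (-9) = -0.1111
Iteration 2:
  x_1 = (-2 - (-3)·-1.0000 - (-1)·-0.1111) / (5) = -1.0222
  x_2 = (-10 - (-2)·-0.4000 - (-4)·-0.1111) / (10) = -1.1244
  x_3 = (1 - (4)·-0.4000 - (1)·-1.0000) / (-9) = -0.4000
Iteration 3:
  x_1 = (-2 - (-3)·-1.1244 - (-1)·-0.4000) / (5) = -1.1546
  x_2 = (-10 - (-2)·-1.0222 - (-4)·-0.4000) / (10) = -1.3644
  x_3 = (1 - (4)·-1.0222 - (1)·-1.1244) / (-9) = -0.6904
Residual b − A·x = (-1.0106, -1.4268, 0.7692); ∞-norm = 1.4268

1.4268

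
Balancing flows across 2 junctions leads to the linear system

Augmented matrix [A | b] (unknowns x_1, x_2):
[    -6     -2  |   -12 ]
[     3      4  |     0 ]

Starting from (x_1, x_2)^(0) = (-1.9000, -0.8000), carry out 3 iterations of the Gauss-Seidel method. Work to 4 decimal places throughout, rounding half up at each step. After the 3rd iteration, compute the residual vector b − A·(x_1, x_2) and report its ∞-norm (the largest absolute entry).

0.1124

Iteration 1:
  x_1 = (-12 - (-2)·-0.8000) / (-6) = 2.2667
  x_2 = (0 - (3)·2.2667) / (4) = -1.7000
Iteration 2:
  x_1 = (-12 - (-2)·-1.7000) / (-6) = 2.5667
  x_2 = (0 - (3)·2.5667) / (4) = -1.9250
Iteration 3:
  x_1 = (-12 - (-2)·-1.9250) / (-6) = 2.6417
  x_2 = (0 - (3)·2.6417) / (4) = -1.9813
Residual b − A·x = (-0.1124, 0.0001); ∞-norm = 0.1124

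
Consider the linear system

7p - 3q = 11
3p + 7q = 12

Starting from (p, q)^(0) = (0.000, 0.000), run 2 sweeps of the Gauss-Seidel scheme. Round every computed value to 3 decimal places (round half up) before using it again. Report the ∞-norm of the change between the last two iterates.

Iteration 1:
  p = (11 - (-3)·0.000) / (7) = 1.571
  q = (12 - (3)·1.571) / (7) = 1.041
Iteration 2:
  p = (11 - (-3)·1.041) / (7) = 2.018
  q = (12 - (3)·2.018) / (7) = 0.849
Change: (0.447, -0.192) → max |·| = 0.447

0.447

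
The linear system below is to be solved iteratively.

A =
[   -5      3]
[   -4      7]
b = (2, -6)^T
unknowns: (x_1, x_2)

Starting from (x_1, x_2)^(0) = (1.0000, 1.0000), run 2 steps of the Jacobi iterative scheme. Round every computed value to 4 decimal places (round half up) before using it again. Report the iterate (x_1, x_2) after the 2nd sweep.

Iteration 1:
  x_1 = (2 - (3)·1.0000) / (-5) = 0.2000
  x_2 = (-6 - (-4)·1.0000) / (7) = -0.2857
Iteration 2:
  x_1 = (2 - (3)·-0.2857) / (-5) = -0.5714
  x_2 = (-6 - (-4)·0.2000) / (7) = -0.7429

(-0.5714, -0.7429)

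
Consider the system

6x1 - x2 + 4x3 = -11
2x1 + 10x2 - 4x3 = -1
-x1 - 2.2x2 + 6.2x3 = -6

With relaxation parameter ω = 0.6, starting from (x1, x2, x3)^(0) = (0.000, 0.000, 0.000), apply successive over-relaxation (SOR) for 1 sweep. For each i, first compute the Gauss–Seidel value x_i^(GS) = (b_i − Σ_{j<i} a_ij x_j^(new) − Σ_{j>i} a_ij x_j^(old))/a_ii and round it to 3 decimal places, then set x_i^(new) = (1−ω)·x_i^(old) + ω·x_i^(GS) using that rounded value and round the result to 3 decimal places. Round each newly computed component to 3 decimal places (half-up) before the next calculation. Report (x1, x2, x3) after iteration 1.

Iteration 1:
  x1: GS value = (-11 - (-1)·0.000 - (4)·0.000) / (6) = -1.833;  x1 ← (1−ω)·0.000 + ω·-1.833 = -1.100
  x2: GS value = (-1 - (2)·-1.100 - (-4)·0.000) / (10) = 0.120;  x2 ← (1−ω)·0.000 + ω·0.120 = 0.072
  x3: GS value = (-6 - (-1)·-1.100 - (-2.2)·0.072) / (6.2) = -1.120;  x3 ← (1−ω)·0.000 + ω·-1.120 = -0.672

(-1.100, 0.072, -0.672)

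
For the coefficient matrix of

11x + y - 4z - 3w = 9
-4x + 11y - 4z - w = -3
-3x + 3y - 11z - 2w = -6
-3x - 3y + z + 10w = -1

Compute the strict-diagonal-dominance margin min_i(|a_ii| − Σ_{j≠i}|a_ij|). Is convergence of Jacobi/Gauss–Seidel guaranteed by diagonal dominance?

2

row 1: |11| − (1+4+3) = 3
row 2: |11| − (4+4+1) = 2
row 3: |-11| − (3+3+2) = 3
row 4: |10| − (3+3+1) = 3
minimum over rows = 2 → strictly diagonally dominant (convergence guaranteed)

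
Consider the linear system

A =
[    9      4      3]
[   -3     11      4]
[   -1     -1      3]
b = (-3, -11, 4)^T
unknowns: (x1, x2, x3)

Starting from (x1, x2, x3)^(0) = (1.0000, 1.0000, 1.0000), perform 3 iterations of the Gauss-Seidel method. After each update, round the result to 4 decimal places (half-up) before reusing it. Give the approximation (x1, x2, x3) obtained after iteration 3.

Iteration 1:
  x1 = (-3 - (4)·1.0000 - (3)·1.0000) / (9) = -1.1111
  x2 = (-11 - (-3)·-1.1111 - (4)·1.0000) / (11) = -1.6667
  x3 = (4 - (-1)·-1.1111 - (-1)·-1.6667) / (3) = 0.4074
Iteration 2:
  x1 = (-3 - (4)·-1.6667 - (3)·0.4074) / (9) = 0.2716
  x2 = (-11 - (-3)·0.2716 - (4)·0.4074) / (11) = -1.0741
  x3 = (4 - (-1)·0.2716 - (-1)·-1.0741) / (3) = 1.0658
Iteration 3:
  x1 = (-3 - (4)·-1.0741 - (3)·1.0658) / (9) = -0.2112
  x2 = (-11 - (-3)·-0.2112 - (4)·1.0658) / (11) = -1.4452
  x3 = (4 - (-1)·-0.2112 - (-1)·-1.4452) / (3) = 0.7812

(-0.2112, -1.4452, 0.7812)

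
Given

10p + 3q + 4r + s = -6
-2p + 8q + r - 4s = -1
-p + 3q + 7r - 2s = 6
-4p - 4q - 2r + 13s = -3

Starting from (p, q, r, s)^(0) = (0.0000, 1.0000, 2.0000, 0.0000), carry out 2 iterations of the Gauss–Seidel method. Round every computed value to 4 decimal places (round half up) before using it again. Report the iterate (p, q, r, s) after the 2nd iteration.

(-0.6576, -0.8354, 0.8776, -0.5551)

Iteration 1:
  p = (-6 - (3)·1.0000 - (4)·2.0000 - (1)·0.0000) / (10) = -1.7000
  q = (-1 - (-2)·-1.7000 - (1)·2.0000 - (-4)·0.0000) / (8) = -0.8000
  r = (6 - (-1)·-1.7000 - (3)·-0.8000 - (-2)·0.0000) / (7) = 0.9571
  s = (-3 - (-4)·-1.7000 - (-4)·-0.8000 - (-2)·0.9571) / (13) = -0.8528
Iteration 2:
  p = (-6 - (3)·-0.8000 - (4)·0.9571 - (1)·-0.8528) / (10) = -0.6576
  q = (-1 - (-2)·-0.6576 - (1)·0.9571 - (-4)·-0.8528) / (8) = -0.8354
  r = (6 - (-1)·-0.6576 - (3)·-0.8354 - (-2)·-0.8528) / (7) = 0.8776
  s = (-3 - (-4)·-0.6576 - (-4)·-0.8354 - (-2)·0.8776) / (13) = -0.5551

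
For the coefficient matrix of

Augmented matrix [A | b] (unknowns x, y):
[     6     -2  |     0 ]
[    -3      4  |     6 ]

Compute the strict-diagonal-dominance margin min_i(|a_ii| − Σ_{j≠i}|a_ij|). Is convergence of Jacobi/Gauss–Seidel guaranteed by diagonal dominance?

row 1: |6| − (2) = 4
row 2: |4| − (3) = 1
minimum over rows = 1 → strictly diagonally dominant (convergence guaranteed)

1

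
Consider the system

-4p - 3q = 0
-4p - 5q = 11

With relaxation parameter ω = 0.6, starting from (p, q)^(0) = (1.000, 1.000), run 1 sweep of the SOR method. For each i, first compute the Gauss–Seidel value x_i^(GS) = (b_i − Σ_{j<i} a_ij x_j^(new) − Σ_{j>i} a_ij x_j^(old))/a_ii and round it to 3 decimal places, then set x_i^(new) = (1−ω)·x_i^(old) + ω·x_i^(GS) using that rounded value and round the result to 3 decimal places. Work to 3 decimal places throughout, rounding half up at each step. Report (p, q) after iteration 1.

(-0.050, -0.896)

Iteration 1:
  p: GS value = (0 - (-3)·1.000) / (-4) = -0.750;  p ← (1−ω)·1.000 + ω·-0.750 = -0.050
  q: GS value = (11 - (-4)·-0.050) / (-5) = -2.160;  q ← (1−ω)·1.000 + ω·-2.160 = -0.896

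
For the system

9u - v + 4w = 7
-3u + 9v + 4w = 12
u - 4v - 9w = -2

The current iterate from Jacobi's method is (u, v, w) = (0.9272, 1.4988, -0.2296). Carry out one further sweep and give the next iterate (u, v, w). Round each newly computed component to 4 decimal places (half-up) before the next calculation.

(1.0464, 1.7444, -0.3409)

One sweep:
  u = (7 - (-1)·1.4988 - (4)·-0.2296) / (9) = 1.0464
  v = (12 - (-3)·0.9272 - (4)·-0.2296) / (9) = 1.7444
  w = (-2 - (1)·0.9272 - (-4)·1.4988) / (-9) = -0.3409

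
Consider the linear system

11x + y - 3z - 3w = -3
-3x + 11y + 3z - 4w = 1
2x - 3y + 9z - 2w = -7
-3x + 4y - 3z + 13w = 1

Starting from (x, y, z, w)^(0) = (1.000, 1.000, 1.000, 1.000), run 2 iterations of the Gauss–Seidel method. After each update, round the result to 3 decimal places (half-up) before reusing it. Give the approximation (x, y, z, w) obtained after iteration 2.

(-0.455, 0.082, -0.665, -0.207)

Iteration 1:
  x = (-3 - (1)·1.000 - (-3)·1.000 - (-3)·1.000) / (11) = 0.182
  y = (1 - (-3)·0.182 - (3)·1.000 - (-4)·1.000) / (11) = 0.231
  z = (-7 - (2)·0.182 - (-3)·0.231 - (-2)·1.000) / (9) = -0.519
  w = (1 - (-3)·0.182 - (4)·0.231 - (-3)·-0.519) / (13) = -0.072
Iteration 2:
  x = (-3 - (1)·0.231 - (-3)·-0.519 - (-3)·-0.072) / (11) = -0.455
  y = (1 - (-3)·-0.455 - (3)·-0.519 - (-4)·-0.072) / (11) = 0.082
  z = (-7 - (2)·-0.455 - (-3)·0.082 - (-2)·-0.072) / (9) = -0.665
  w = (1 - (-3)·-0.455 - (4)·0.082 - (-3)·-0.665) / (13) = -0.207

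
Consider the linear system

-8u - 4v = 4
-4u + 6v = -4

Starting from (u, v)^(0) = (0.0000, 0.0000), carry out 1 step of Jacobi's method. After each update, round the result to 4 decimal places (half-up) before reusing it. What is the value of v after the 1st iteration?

-0.6667

Iteration 1:
  u = (4 - (-4)·0.0000) / (-8) = -0.5000
  v = (-4 - (-4)·0.0000) / (6) = -0.6667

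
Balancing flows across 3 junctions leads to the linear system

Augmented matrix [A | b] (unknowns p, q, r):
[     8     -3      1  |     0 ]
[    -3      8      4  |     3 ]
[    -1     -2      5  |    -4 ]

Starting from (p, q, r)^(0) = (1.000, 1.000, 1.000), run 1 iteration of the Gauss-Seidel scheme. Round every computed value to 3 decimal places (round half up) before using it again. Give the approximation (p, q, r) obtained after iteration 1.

Iteration 1:
  p = (0 - (-3)·1.000 - (1)·1.000) / (8) = 0.250
  q = (3 - (-3)·0.250 - (4)·1.000) / (8) = -0.031
  r = (-4 - (-1)·0.250 - (-2)·-0.031) / (5) = -0.762

(0.250, -0.031, -0.762)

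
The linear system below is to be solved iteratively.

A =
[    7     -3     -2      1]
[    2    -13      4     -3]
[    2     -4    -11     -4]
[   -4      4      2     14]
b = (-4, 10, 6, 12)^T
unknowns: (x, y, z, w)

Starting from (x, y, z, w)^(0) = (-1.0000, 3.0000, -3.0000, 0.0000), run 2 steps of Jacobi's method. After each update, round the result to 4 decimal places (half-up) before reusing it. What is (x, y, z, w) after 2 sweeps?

Iteration 1:
  x = (-4 - (-3)·3.0000 - (-2)·-3.0000 - (1)·0.0000) / (7) = -0.1429
  y = (10 - (2)·-1.0000 - (4)·-3.0000 - (-3)·0.0000) / (-13) = -1.8462
  z = (6 - (2)·-1.0000 - (-4)·3.0000 - (-4)·0.0000) / (-11) = -1.8182
  w = (12 - (-4)·-1.0000 - (4)·3.0000 - (2)·-3.0000) / (14) = 0.1429
Iteration 2:
  x = (-4 - (-3)·-1.8462 - (-2)·-1.8182 - (1)·0.1429) / (7) = -1.9026
  y = (10 - (2)·-0.1429 - (4)·-1.8182 - (-3)·0.1429) / (-13) = -1.3836
  z = (6 - (2)·-0.1429 - (-4)·-1.8462 - (-4)·0.1429) / (-11) = 0.0479
  w = (12 - (-4)·-0.1429 - (4)·-1.8462 - (2)·-1.8182) / (14) = 1.6035

(-1.9026, -1.3836, 0.0479, 1.6035)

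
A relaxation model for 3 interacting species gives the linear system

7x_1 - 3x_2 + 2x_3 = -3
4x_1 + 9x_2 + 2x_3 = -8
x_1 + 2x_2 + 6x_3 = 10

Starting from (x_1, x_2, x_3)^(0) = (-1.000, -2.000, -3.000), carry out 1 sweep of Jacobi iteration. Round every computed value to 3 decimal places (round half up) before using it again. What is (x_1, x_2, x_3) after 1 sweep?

(-0.429, 0.222, 2.500)

Iteration 1:
  x_1 = (-3 - (-3)·-2.000 - (2)·-3.000) / (7) = -0.429
  x_2 = (-8 - (4)·-1.000 - (2)·-3.000) / (9) = 0.222
  x_3 = (10 - (1)·-1.000 - (2)·-2.000) / (6) = 2.500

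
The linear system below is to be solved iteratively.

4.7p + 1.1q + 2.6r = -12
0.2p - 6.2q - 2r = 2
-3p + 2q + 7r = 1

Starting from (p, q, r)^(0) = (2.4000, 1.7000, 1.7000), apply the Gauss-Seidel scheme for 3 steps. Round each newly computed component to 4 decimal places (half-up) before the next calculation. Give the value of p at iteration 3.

Iteration 1:
  p = (-12 - (1.1)·1.7000 - (2.6)·1.7000) / (4.7) = -3.8915
  q = (2 - (0.2)·-3.8915 - (-2)·1.7000) / (-6.2) = -0.9965
  r = (1 - (-3)·-3.8915 - (2)·-0.9965) / (7) = -1.2402
Iteration 2:
  p = (-12 - (1.1)·-0.9965 - (2.6)·-1.2402) / (4.7) = -1.6339
  q = (2 - (0.2)·-1.6339 - (-2)·-1.2402) / (-6.2) = 0.0248
  r = (1 - (-3)·-1.6339 - (2)·0.0248) / (7) = -0.5645
Iteration 3:
  p = (-12 - (1.1)·0.0248 - (2.6)·-0.5645) / (4.7) = -2.2467
  q = (2 - (0.2)·-2.2467 - (-2)·-0.5645) / (-6.2) = -0.2130
  r = (1 - (-3)·-2.2467 - (2)·-0.2130) / (7) = -0.7592

-2.2467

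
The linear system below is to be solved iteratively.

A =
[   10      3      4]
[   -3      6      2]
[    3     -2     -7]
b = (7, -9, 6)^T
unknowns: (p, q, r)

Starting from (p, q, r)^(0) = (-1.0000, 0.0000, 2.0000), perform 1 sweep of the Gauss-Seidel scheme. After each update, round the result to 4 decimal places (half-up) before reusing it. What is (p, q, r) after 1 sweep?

Iteration 1:
  p = (7 - (3)·0.0000 - (4)·2.0000) / (10) = -0.1000
  q = (-9 - (-3)·-0.1000 - (2)·2.0000) / (6) = -2.2167
  r = (6 - (3)·-0.1000 - (-2)·-2.2167) / (-7) = -0.2667

(-0.1000, -2.2167, -0.2667)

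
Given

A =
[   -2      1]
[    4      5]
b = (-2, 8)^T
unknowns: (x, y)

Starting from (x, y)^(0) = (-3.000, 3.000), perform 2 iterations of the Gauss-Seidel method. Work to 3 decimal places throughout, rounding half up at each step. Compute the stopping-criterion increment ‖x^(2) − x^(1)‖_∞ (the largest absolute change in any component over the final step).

1.700

Iteration 1:
  x = (-2 - (1)·3.000) / (-2) = 2.500
  y = (8 - (4)·2.500) / (5) = -0.400
Iteration 2:
  x = (-2 - (1)·-0.400) / (-2) = 0.800
  y = (8 - (4)·0.800) / (5) = 0.960
Change: (-1.700, 1.360) → max |·| = 1.700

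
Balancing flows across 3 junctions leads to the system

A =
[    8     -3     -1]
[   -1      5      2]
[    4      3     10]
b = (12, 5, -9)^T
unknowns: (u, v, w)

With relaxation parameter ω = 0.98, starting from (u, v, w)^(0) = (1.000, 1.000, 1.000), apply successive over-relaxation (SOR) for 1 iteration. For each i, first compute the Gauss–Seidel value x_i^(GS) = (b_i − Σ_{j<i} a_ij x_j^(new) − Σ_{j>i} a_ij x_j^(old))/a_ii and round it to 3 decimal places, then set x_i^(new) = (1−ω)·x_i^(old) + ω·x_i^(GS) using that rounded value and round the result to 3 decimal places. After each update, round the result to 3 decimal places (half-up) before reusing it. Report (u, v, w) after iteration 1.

Iteration 1:
  u: GS value = (12 - (-3)·1.000 - (-1)·1.000) / (8) = 2.000;  u ← (1−ω)·1.000 + ω·2.000 = 1.980
  v: GS value = (5 - (-1)·1.980 - (2)·1.000) / (5) = 0.996;  v ← (1−ω)·1.000 + ω·0.996 = 0.996
  w: GS value = (-9 - (4)·1.980 - (3)·0.996) / (10) = -1.991;  w ← (1−ω)·1.000 + ω·-1.991 = -1.931

(1.980, 0.996, -1.931)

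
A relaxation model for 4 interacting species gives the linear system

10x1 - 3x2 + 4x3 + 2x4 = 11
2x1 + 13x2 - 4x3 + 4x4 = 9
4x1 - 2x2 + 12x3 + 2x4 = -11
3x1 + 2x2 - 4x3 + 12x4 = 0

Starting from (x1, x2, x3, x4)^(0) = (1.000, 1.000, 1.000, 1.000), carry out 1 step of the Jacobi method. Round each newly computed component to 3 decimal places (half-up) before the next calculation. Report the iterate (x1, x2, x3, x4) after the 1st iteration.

Iteration 1:
  x1 = (11 - (-3)·1.000 - (4)·1.000 - (2)·1.000) / (10) = 0.800
  x2 = (9 - (2)·1.000 - (-4)·1.000 - (4)·1.000) / (13) = 0.538
  x3 = (-11 - (4)·1.000 - (-2)·1.000 - (2)·1.000) / (12) = -1.250
  x4 = (0 - (3)·1.000 - (2)·1.000 - (-4)·1.000) / (12) = -0.083

(0.800, 0.538, -1.250, -0.083)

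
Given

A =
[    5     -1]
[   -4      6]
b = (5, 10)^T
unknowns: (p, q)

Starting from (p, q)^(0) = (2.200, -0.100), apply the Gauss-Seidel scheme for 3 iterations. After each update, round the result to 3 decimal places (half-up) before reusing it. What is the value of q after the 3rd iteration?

Iteration 1:
  p = (5 - (-1)·-0.100) / (5) = 0.980
  q = (10 - (-4)·0.980) / (6) = 2.320
Iteration 2:
  p = (5 - (-1)·2.320) / (5) = 1.464
  q = (10 - (-4)·1.464) / (6) = 2.643
Iteration 3:
  p = (5 - (-1)·2.643) / (5) = 1.529
  q = (10 - (-4)·1.529) / (6) = 2.686

2.686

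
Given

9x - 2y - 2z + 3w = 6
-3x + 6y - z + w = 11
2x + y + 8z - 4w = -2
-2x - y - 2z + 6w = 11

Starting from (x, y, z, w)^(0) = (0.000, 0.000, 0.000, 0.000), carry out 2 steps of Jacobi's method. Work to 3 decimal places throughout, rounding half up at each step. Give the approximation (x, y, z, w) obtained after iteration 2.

Iteration 1:
  x = (6 - (-2)·0.000 - (-2)·0.000 - (3)·0.000) / (9) = 0.667
  y = (11 - (-3)·0.000 - (-1)·0.000 - (1)·0.000) / (6) = 1.833
  z = (-2 - (2)·0.000 - (1)·0.000 - (-4)·0.000) / (8) = -0.250
  w = (11 - (-2)·0.000 - (-1)·0.000 - (-2)·0.000) / (6) = 1.833
Iteration 2:
  x = (6 - (-2)·1.833 - (-2)·-0.250 - (3)·1.833) / (9) = 0.407
  y = (11 - (-3)·0.667 - (-1)·-0.250 - (1)·1.833) / (6) = 1.820
  z = (-2 - (2)·0.667 - (1)·1.833 - (-4)·1.833) / (8) = 0.271
  w = (11 - (-2)·0.667 - (-1)·1.833 - (-2)·-0.250) / (6) = 2.278

(0.407, 1.820, 0.271, 2.278)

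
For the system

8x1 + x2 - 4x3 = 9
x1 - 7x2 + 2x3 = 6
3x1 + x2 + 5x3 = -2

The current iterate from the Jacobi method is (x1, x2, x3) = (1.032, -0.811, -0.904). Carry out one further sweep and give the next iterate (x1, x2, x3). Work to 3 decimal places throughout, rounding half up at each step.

One sweep:
  x1 = (9 - (1)·-0.811 - (-4)·-0.904) / (8) = 0.774
  x2 = (6 - (1)·1.032 - (2)·-0.904) / (-7) = -0.968
  x3 = (-2 - (3)·1.032 - (1)·-0.811) / (5) = -0.857

(0.774, -0.968, -0.857)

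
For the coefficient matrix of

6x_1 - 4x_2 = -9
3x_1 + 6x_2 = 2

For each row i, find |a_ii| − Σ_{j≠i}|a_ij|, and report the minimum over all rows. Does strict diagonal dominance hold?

2

row 1: |6| − (4) = 2
row 2: |6| − (3) = 3
minimum over rows = 2 → strictly diagonally dominant (convergence guaranteed)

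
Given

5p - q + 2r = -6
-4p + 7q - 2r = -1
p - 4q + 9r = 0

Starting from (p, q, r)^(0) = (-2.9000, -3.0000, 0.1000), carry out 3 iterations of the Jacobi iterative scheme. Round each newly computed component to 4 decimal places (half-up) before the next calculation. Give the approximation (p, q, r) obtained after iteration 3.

Iteration 1:
  p = (-6 - (-1)·-3.0000 - (2)·0.1000) / (5) = -1.8400
  q = (-1 - (-4)·-2.9000 - (-2)·0.1000) / (7) = -1.7714
  r = (0 - (1)·-2.9000 - (-4)·-3.0000) / (9) = -1.0111
Iteration 2:
  p = (-6 - (-1)·-1.7714 - (2)·-1.0111) / (5) = -1.1498
  q = (-1 - (-4)·-1.8400 - (-2)·-1.0111) / (7) = -1.4832
  r = (0 - (1)·-1.8400 - (-4)·-1.7714) / (9) = -0.5828
Iteration 3:
  p = (-6 - (-1)·-1.4832 - (2)·-0.5828) / (5) = -1.2635
  q = (-1 - (-4)·-1.1498 - (-2)·-0.5828) / (7) = -0.9664
  r = (0 - (1)·-1.1498 - (-4)·-1.4832) / (9) = -0.5314

(-1.2635, -0.9664, -0.5314)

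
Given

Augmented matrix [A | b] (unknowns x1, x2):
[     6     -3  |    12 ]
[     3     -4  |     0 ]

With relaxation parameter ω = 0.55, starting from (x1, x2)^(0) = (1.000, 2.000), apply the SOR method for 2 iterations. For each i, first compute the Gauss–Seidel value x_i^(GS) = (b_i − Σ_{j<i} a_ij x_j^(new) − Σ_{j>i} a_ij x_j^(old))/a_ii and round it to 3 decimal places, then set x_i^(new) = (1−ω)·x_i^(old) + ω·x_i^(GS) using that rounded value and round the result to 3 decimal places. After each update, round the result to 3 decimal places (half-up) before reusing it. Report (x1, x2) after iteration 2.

(2.531, 1.839)

Iteration 1:
  x1: GS value = (12 - (-3)·2.000) / (6) = 3.000;  x1 ← (1−ω)·1.000 + ω·3.000 = 2.100
  x2: GS value = (0 - (3)·2.100) / (-4) = 1.575;  x2 ← (1−ω)·2.000 + ω·1.575 = 1.766
Iteration 2:
  x1: GS value = (12 - (-3)·1.766) / (6) = 2.883;  x1 ← (1−ω)·2.100 + ω·2.883 = 2.531
  x2: GS value = (0 - (3)·2.531) / (-4) = 1.898;  x2 ← (1−ω)·1.766 + ω·1.898 = 1.839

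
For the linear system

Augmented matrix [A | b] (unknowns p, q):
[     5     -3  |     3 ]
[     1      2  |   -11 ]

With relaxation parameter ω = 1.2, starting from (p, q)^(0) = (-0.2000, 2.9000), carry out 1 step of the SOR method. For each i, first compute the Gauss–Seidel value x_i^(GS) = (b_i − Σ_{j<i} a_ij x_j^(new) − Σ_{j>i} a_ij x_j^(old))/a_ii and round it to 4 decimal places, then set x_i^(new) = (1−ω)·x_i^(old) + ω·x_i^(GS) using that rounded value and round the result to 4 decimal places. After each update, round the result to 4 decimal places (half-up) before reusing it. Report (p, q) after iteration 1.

Iteration 1:
  p: GS value = (3 - (-3)·2.9000) / (5) = 2.3400;  p ← (1−ω)·-0.2000 + ω·2.3400 = 2.8480
  q: GS value = (-11 - (1)·2.8480) / (2) = -6.9240;  q ← (1−ω)·2.9000 + ω·-6.9240 = -8.8888

(2.8480, -8.8888)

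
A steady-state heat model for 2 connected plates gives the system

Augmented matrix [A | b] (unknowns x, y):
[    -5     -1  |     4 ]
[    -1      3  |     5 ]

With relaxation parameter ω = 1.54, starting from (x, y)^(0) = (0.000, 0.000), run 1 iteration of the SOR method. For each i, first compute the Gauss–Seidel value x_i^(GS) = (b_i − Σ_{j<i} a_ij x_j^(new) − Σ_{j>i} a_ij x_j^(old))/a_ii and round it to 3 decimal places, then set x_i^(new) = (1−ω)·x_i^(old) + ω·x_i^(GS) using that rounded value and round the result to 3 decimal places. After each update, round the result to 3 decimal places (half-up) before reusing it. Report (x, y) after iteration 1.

Iteration 1:
  x: GS value = (4 - (-1)·0.000) / (-5) = -0.800;  x ← (1−ω)·0.000 + ω·-0.800 = -1.232
  y: GS value = (5 - (-1)·-1.232) / (3) = 1.256;  y ← (1−ω)·0.000 + ω·1.256 = 1.934

(-1.232, 1.934)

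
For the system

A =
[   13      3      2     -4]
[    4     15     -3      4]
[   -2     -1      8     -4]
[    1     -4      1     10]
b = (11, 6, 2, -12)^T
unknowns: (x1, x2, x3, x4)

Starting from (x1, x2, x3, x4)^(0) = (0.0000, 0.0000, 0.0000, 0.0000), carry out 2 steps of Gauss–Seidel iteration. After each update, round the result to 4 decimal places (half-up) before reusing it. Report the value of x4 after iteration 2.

-0.9171

Iteration 1:
  x1 = (11 - (3)·0.0000 - (2)·0.0000 - (-4)·0.0000) / (13) = 0.8462
  x2 = (6 - (4)·0.8462 - (-3)·0.0000 - (4)·0.0000) / (15) = 0.1743
  x3 = (2 - (-2)·0.8462 - (-1)·0.1743 - (-4)·0.0000) / (8) = 0.4833
  x4 = (-12 - (1)·0.8462 - (-4)·0.1743 - (1)·0.4833) / (10) = -1.2632
Iteration 2:
  x1 = (11 - (3)·0.1743 - (2)·0.4833 - (-4)·-1.2632) / (13) = 0.3429
  x2 = (6 - (4)·0.3429 - (-3)·0.4833 - (4)·-1.2632) / (15) = 0.7421
  x3 = (2 - (-2)·0.3429 - (-1)·0.7421 - (-4)·-1.2632) / (8) = -0.2031
  x4 = (-12 - (1)·0.3429 - (-4)·0.7421 - (1)·-0.2031) / (10) = -0.9171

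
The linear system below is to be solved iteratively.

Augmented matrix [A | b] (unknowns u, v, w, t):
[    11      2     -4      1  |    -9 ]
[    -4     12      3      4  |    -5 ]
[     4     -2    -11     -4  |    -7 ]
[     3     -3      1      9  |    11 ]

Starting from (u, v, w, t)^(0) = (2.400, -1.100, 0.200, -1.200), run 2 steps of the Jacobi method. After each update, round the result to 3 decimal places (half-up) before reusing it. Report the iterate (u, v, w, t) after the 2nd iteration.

(-0.174, -1.109, 0.333, 1.374)

Iteration 1:
  u = (-9 - (2)·-1.100 - (-4)·0.200 - (1)·-1.200) / (11) = -0.436
  v = (-5 - (-4)·2.400 - (3)·0.200 - (4)·-1.200) / (12) = 0.733
  w = (-7 - (4)·2.400 - (-2)·-1.100 - (-4)·-1.200) / (-11) = 2.145
  t = (11 - (3)·2.400 - (-3)·-1.100 - (1)·0.200) / (9) = 0.033
Iteration 2:
  u = (-9 - (2)·0.733 - (-4)·2.145 - (1)·0.033) / (11) = -0.174
  v = (-5 - (-4)·-0.436 - (3)·2.145 - (4)·0.033) / (12) = -1.109
  w = (-7 - (4)·-0.436 - (-2)·0.733 - (-4)·0.033) / (-11) = 0.333
  t = (11 - (3)·-0.436 - (-3)·0.733 - (1)·2.145) / (9) = 1.374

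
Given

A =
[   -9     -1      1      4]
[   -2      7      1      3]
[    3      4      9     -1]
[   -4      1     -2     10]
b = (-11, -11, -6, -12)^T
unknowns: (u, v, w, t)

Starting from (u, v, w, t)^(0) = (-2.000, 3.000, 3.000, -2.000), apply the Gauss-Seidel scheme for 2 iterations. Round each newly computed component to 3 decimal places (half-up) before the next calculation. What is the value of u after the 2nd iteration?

Iteration 1:
  u = (-11 - (-1)·3.000 - (1)·3.000 - (4)·-2.000) / (-9) = 0.333
  v = (-11 - (-2)·0.333 - (1)·3.000 - (3)·-2.000) / (7) = -1.048
  w = (-6 - (3)·0.333 - (4)·-1.048 - (-1)·-2.000) / (9) = -0.534
  t = (-12 - (-4)·0.333 - (1)·-1.048 - (-2)·-0.534) / (10) = -1.069
Iteration 2:
  u = (-11 - (-1)·-1.048 - (1)·-0.534 - (4)·-1.069) / (-9) = 0.804
  v = (-11 - (-2)·0.804 - (1)·-0.534 - (3)·-1.069) / (7) = -0.807
  w = (-6 - (3)·0.804 - (4)·-0.807 - (-1)·-1.069) / (9) = -0.695
  t = (-12 - (-4)·0.804 - (1)·-0.807 - (-2)·-0.695) / (10) = -0.937

0.804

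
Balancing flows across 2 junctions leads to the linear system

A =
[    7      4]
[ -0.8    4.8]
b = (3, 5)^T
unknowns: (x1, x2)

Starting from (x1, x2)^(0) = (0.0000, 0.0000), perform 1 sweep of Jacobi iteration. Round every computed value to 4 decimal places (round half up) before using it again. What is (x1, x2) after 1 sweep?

(0.4286, 1.0417)

Iteration 1:
  x1 = (3 - (4)·0.0000) / (7) = 0.4286
  x2 = (5 - (-0.8)·0.0000) / (4.8) = 1.0417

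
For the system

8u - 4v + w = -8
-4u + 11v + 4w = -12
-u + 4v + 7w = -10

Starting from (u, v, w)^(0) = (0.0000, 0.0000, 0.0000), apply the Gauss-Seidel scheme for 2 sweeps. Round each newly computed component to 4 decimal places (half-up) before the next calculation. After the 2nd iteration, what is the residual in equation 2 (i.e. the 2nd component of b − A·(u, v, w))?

0.4499

Iteration 1:
  u = (-8 - (-4)·0.0000 - (1)·0.0000) / (8) = -1.0000
  v = (-12 - (-4)·-1.0000 - (4)·0.0000) / (11) = -1.4545
  w = (-10 - (-1)·-1.0000 - (4)·-1.4545) / (7) = -0.7403
Iteration 2:
  u = (-8 - (-4)·-1.4545 - (1)·-0.7403) / (8) = -1.6347
  v = (-12 - (-4)·-1.6347 - (4)·-0.7403) / (11) = -1.4161
  w = (-10 - (-1)·-1.6347 - (4)·-1.4161) / (7) = -0.8529
Residual b − A·x = (0.2661, 0.4499, 0.0000)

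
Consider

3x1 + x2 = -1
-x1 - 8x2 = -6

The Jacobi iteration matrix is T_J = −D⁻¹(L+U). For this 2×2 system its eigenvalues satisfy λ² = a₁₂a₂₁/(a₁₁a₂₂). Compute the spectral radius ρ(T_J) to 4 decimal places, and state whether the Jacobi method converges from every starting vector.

0.2041

a₁₂a₂₁/(a₁₁a₂₂) = (1)·(-1) / ((3)·(-8)) = 0.041667
ρ = √|0.041667| = √0.041667 = 0.2041
ρ < 1, so Jacobi converges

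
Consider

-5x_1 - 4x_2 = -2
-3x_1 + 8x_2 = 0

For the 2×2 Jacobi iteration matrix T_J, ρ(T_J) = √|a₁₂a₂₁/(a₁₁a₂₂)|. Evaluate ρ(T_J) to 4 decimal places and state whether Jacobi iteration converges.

0.5477

a₁₂a₂₁/(a₁₁a₂₂) = (-4)·(-3) / ((-5)·(8)) = -0.300000
ρ = √|-0.300000| = √0.300000 = 0.5477
ρ < 1, so Jacobi converges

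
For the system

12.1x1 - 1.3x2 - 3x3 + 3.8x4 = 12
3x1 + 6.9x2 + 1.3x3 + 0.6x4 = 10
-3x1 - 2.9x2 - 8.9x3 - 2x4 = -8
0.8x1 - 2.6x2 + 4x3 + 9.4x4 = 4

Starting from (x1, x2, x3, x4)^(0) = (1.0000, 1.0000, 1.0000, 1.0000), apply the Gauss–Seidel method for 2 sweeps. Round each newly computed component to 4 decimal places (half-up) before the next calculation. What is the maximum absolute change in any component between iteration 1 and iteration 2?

0.2577

Iteration 1:
  x1 = (12 - (-1.3)·1.0000 - (-3)·1.0000 - (3.8)·1.0000) / (12.1) = 1.0331
  x2 = (10 - (3)·1.0331 - (1.3)·1.0000 - (0.6)·1.0000) / (6.9) = 0.7247
  x3 = (-8 - (-3)·1.0331 - (-2.9)·0.7247 - (-2)·1.0000) / (-8.9) = 0.0898
  x4 = (4 - (0.8)·1.0331 - (-2.6)·0.7247 - (4)·0.0898) / (9.4) = 0.4998
Iteration 2:
  x1 = (12 - (-1.3)·0.7247 - (-3)·0.0898 - (3.8)·0.4998) / (12.1) = 0.9349
  x2 = (10 - (3)·0.9349 - (1.3)·0.0898 - (0.6)·0.4998) / (6.9) = 0.9824
  x3 = (-8 - (-3)·0.9349 - (-2.9)·0.9824 - (-2)·0.4998) / (-8.9) = 0.1513
  x4 = (4 - (0.8)·0.9349 - (-2.6)·0.9824 - (4)·0.1513) / (9.4) = 0.5533
Change: (-0.0982, 0.2577, 0.0615, 0.0535) → max |·| = 0.2577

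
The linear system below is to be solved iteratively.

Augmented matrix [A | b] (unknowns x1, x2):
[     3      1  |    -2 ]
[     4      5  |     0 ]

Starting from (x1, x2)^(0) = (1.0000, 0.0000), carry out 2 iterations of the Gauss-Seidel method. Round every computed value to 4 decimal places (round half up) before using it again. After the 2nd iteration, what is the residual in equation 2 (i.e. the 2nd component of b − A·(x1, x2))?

0.0000

Iteration 1:
  x1 = (-2 - (1)·0.0000) / (3) = -0.6667
  x2 = (0 - (4)·-0.6667) / (5) = 0.5334
Iteration 2:
  x1 = (-2 - (1)·0.5334) / (3) = -0.8445
  x2 = (0 - (4)·-0.8445) / (5) = 0.6756
Residual b − A·x = (-0.1421, 0.0000)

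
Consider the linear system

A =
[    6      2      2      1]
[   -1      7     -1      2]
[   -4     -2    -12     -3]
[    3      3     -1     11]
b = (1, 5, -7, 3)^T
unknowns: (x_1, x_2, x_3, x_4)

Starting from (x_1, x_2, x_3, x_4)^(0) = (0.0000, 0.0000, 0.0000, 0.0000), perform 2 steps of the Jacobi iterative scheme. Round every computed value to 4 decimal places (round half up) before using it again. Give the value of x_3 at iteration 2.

Iteration 1:
  x_1 = (1 - (2)·0.0000 - (2)·0.0000 - (1)·0.0000) / (6) = 0.1667
  x_2 = (5 - (-1)·0.0000 - (-1)·0.0000 - (2)·0.0000) / (7) = 0.7143
  x_3 = (-7 - (-4)·0.0000 - (-2)·0.0000 - (-3)·0.0000) / (-12) = 0.5833
  x_4 = (3 - (3)·0.0000 - (3)·0.0000 - (-1)·0.0000) / (11) = 0.2727
Iteration 2:
  x_1 = (1 - (2)·0.7143 - (2)·0.5833 - (1)·0.2727) / (6) = -0.3113
  x_2 = (5 - (-1)·0.1667 - (-1)·0.5833 - (2)·0.2727) / (7) = 0.7435
  x_3 = (-7 - (-4)·0.1667 - (-2)·0.7143 - (-3)·0.2727) / (-12) = 0.3405
  x_4 = (3 - (3)·0.1667 - (3)·0.7143 - (-1)·0.5833) / (11) = 0.0855

0.3405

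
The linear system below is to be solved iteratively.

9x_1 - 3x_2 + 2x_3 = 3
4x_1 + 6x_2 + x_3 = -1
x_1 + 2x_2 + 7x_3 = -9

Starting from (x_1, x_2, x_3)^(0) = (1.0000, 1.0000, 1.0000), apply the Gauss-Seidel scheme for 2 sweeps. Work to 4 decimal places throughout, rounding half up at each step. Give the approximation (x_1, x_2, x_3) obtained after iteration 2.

Iteration 1:
  x_1 = (3 - (-3)·1.0000 - (2)·1.0000) / (9) = 0.4444
  x_2 = (-1 - (4)·0.4444 - (1)·1.0000) / (6) = -0.6296
  x_3 = (-9 - (1)·0.4444 - (2)·-0.6296) / (7) = -1.1693
Iteration 2:
  x_1 = (3 - (-3)·-0.6296 - (2)·-1.1693) / (9) = 0.3833
  x_2 = (-1 - (4)·0.3833 - (1)·-1.1693) / (6) = -0.2273
  x_3 = (-9 - (1)·0.3833 - (2)·-0.2273) / (7) = -1.2755

(0.3833, -0.2273, -1.2755)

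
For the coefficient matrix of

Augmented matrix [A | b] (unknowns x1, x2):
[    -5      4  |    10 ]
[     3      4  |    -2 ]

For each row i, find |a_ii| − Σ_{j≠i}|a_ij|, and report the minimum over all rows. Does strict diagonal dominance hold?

1

row 1: |-5| − (4) = 1
row 2: |4| − (3) = 1
minimum over rows = 1 → strictly diagonally dominant (convergence guaranteed)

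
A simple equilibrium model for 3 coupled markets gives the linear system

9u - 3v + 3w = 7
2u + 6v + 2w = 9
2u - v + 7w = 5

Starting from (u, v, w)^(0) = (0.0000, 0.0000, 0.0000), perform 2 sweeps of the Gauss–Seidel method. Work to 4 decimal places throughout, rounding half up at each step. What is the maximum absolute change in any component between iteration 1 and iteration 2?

Iteration 1:
  u = (7 - (-3)·0.0000 - (3)·0.0000) / (9) = 0.7778
  v = (9 - (2)·0.7778 - (2)·0.0000) / (6) = 1.2407
  w = (5 - (2)·0.7778 - (-1)·1.2407) / (7) = 0.6693
Iteration 2:
  u = (7 - (-3)·1.2407 - (3)·0.6693) / (9) = 0.9682
  v = (9 - (2)·0.9682 - (2)·0.6693) / (6) = 0.9542
  w = (5 - (2)·0.9682 - (-1)·0.9542) / (7) = 0.5740
Change: (0.1904, -0.2865, -0.0953) → max |·| = 0.2865

0.2865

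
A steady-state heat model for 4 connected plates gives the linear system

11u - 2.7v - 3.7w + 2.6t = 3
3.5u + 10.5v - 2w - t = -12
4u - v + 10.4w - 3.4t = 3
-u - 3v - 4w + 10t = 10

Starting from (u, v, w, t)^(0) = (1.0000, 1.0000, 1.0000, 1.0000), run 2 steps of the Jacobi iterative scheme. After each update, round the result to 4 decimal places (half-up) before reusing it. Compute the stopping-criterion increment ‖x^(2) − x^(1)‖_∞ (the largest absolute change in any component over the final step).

Iteration 1:
  u = (3 - (-2.7)·1.0000 - (-3.7)·1.0000 - (2.6)·1.0000) / (11) = 0.6182
  v = (-12 - (3.5)·1.0000 - (-2)·1.0000 - (-1)·1.0000) / (10.5) = -1.1905
  w = (3 - (4)·1.0000 - (-1)·1.0000 - (-3.4)·1.0000) / (10.4) = 0.3269
  t = (10 - (-1)·1.0000 - (-3)·1.0000 - (-4)·1.0000) / (10) = 1.8000
Iteration 2:
  u = (3 - (-2.7)·-1.1905 - (-3.7)·0.3269 - (2.6)·1.8000) / (11) = -0.3350
  v = (-12 - (3.5)·0.6182 - (-2)·0.3269 - (-1)·1.8000) / (10.5) = -1.1152
  w = (3 - (4)·0.6182 - (-1)·-1.1905 - (-3.4)·1.8000) / (10.4) = 0.5247
  t = (10 - (-1)·0.6182 - (-3)·-1.1905 - (-4)·0.3269) / (10) = 0.8354
Change: (-0.9532, 0.0753, 0.1978, -0.9646) → max |·| = 0.9646

0.9646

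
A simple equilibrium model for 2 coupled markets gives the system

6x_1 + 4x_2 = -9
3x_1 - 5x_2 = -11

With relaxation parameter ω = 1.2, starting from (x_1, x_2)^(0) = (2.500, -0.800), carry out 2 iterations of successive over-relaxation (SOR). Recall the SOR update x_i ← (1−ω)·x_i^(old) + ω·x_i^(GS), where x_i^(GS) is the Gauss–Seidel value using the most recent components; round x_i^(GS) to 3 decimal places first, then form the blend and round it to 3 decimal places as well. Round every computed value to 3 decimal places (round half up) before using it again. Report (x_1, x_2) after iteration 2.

Iteration 1:
  x_1: GS value = (-9 - (4)·-0.800) / (6) = -0.967;  x_1 ← (1−ω)·2.500 + ω·-0.967 = -1.660
  x_2: GS value = (-11 - (3)·-1.660) / (-5) = 1.204;  x_2 ← (1−ω)·-0.800 + ω·1.204 = 1.605
Iteration 2:
  x_1: GS value = (-9 - (4)·1.605) / (6) = -2.570;  x_1 ← (1−ω)·-1.660 + ω·-2.570 = -2.752
  x_2: GS value = (-11 - (3)·-2.752) / (-5) = 0.549;  x_2 ← (1−ω)·1.605 + ω·0.549 = 0.338

(-2.752, 0.338)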